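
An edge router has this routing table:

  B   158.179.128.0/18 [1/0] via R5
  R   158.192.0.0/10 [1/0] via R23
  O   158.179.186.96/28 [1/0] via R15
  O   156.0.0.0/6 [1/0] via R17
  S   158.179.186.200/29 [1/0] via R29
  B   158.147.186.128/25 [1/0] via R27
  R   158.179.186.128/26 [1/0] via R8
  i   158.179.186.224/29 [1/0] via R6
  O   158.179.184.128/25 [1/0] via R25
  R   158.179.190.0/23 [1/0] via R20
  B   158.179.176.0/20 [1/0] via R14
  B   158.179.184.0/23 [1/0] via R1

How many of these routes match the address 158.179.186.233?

Prefixes containing 158.179.186.233:
  156.0.0.0/6 (156.0.0.0 - 159.255.255.255)
  158.179.128.0/18 (158.179.128.0 - 158.179.191.255)
  158.179.176.0/20 (158.179.176.0 - 158.179.191.255)
Total matching entries: 3.

3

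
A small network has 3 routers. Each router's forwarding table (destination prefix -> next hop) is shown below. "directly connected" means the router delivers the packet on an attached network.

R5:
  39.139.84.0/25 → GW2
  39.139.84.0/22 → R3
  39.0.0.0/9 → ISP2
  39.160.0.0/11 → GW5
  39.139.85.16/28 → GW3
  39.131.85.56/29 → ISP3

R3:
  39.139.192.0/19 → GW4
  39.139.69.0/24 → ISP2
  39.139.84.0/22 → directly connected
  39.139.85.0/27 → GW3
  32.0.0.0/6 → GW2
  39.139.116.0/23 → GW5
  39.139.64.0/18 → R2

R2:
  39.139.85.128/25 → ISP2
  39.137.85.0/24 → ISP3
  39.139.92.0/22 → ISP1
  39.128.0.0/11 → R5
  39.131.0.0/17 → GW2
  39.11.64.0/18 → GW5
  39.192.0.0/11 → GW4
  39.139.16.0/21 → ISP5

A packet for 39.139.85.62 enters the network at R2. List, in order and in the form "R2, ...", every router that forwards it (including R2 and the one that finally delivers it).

R2, R5, R3

At R2: longest match for 39.139.85.62 is 39.128.0.0/11 -> R5
At R5: longest match for 39.139.85.62 is 39.139.84.0/22 -> R3
At R3: longest match for 39.139.85.62 is 39.139.84.0/22 -> directly connected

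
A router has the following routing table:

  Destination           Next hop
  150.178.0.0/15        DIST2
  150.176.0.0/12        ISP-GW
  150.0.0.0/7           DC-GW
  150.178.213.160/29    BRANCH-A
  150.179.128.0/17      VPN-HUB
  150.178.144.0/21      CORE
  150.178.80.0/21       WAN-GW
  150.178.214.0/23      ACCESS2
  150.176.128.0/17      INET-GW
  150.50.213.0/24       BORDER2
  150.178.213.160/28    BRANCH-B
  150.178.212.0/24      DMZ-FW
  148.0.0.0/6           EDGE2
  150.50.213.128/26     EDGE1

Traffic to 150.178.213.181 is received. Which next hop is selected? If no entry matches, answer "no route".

DIST2

Routes whose prefix contains 150.178.213.181:
  148.0.0.0/6 (148.0.0.0 - 151.255.255.255) -> EDGE2
  150.0.0.0/7 (150.0.0.0 - 151.255.255.255) -> DC-GW
  150.176.0.0/12 (150.176.0.0 - 150.191.255.255) -> ISP-GW
  150.178.0.0/15 (150.178.0.0 - 150.179.255.255) -> DIST2
More-specific entries that do NOT match:
  150.178.213.160/29 (150.178.213.160 - 150.178.213.167) does not contain 150.178.213.181
  150.178.213.160/28 (150.178.213.160 - 150.178.213.175) does not contain 150.178.213.181
  150.50.213.128/26 (150.50.213.128 - 150.50.213.191) does not contain 150.178.213.181
  150.50.213.0/24 (150.50.213.0 - 150.50.213.255) does not contain 150.178.213.181
  150.178.212.0/24 (150.178.212.0 - 150.178.212.255) does not contain 150.178.213.181
  150.178.214.0/23 (150.178.214.0 - 150.178.215.255) does not contain 150.178.213.181
  150.178.144.0/21 (150.178.144.0 - 150.178.151.255) does not contain 150.178.213.181
  150.178.80.0/21 (150.178.80.0 - 150.178.87.255) does not contain 150.178.213.181
  150.179.128.0/17 (150.179.128.0 - 150.179.255.255) does not contain 150.178.213.181
  150.176.128.0/17 (150.176.128.0 - 150.176.255.255) does not contain 150.178.213.181
Longest matching prefix is /15 -> next hop DIST2.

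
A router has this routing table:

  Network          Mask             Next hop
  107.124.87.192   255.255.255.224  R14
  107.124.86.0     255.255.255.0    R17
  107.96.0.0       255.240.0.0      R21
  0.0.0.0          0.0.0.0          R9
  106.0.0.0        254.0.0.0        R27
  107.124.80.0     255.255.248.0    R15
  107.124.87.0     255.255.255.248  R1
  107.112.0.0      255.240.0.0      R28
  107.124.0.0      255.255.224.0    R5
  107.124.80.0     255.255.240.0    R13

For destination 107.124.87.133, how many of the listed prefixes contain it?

5

Prefixes containing 107.124.87.133:
  0.0.0.0/0 (default, matches everything)
  106.0.0.0/7 (106.0.0.0 - 107.255.255.255)
  107.112.0.0/12 (107.112.0.0 - 107.127.255.255)
  107.124.80.0/20 (107.124.80.0 - 107.124.95.255)
  107.124.80.0/21 (107.124.80.0 - 107.124.87.255)
Total matching entries: 5.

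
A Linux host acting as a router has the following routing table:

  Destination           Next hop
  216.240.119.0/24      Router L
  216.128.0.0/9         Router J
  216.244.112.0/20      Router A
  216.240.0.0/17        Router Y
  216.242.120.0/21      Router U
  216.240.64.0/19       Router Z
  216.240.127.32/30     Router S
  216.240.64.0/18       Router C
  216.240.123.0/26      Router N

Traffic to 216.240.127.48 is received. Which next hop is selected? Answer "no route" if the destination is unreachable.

Routes whose prefix contains 216.240.127.48:
  216.128.0.0/9 (216.128.0.0 - 216.255.255.255) -> Router J
  216.240.0.0/17 (216.240.0.0 - 216.240.127.255) -> Router Y
  216.240.64.0/18 (216.240.64.0 - 216.240.127.255) -> Router C
More-specific entries that do NOT match:
  216.240.127.32/30 (216.240.127.32 - 216.240.127.35) does not contain 216.240.127.48
  216.240.123.0/26 (216.240.123.0 - 216.240.123.63) does not contain 216.240.127.48
  216.240.119.0/24 (216.240.119.0 - 216.240.119.255) does not contain 216.240.127.48
  216.242.120.0/21 (216.242.120.0 - 216.242.127.255) does not contain 216.240.127.48
  216.244.112.0/20 (216.244.112.0 - 216.244.127.255) does not contain 216.240.127.48
  216.240.64.0/19 (216.240.64.0 - 216.240.95.255) does not contain 216.240.127.48
Longest matching prefix is /18 -> next hop Router C.

Router C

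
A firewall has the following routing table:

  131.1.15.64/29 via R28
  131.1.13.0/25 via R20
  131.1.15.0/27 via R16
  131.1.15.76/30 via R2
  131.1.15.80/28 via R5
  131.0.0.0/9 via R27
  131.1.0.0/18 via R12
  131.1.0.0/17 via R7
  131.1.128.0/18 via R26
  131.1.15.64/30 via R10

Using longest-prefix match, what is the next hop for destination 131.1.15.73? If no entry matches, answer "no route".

R12

Routes whose prefix contains 131.1.15.73:
  131.0.0.0/9 (131.0.0.0 - 131.127.255.255) -> R27
  131.1.0.0/17 (131.1.0.0 - 131.1.127.255) -> R7
  131.1.0.0/18 (131.1.0.0 - 131.1.63.255) -> R12
More-specific entries that do NOT match:
  131.1.15.76/30 (131.1.15.76 - 131.1.15.79) does not contain 131.1.15.73
  131.1.15.64/30 (131.1.15.64 - 131.1.15.67) does not contain 131.1.15.73
  131.1.15.64/29 (131.1.15.64 - 131.1.15.71) does not contain 131.1.15.73
  131.1.15.80/28 (131.1.15.80 - 131.1.15.95) does not contain 131.1.15.73
  131.1.15.0/27 (131.1.15.0 - 131.1.15.31) does not contain 131.1.15.73
  131.1.13.0/25 (131.1.13.0 - 131.1.13.127) does not contain 131.1.15.73
Longest matching prefix is /18 -> next hop R12.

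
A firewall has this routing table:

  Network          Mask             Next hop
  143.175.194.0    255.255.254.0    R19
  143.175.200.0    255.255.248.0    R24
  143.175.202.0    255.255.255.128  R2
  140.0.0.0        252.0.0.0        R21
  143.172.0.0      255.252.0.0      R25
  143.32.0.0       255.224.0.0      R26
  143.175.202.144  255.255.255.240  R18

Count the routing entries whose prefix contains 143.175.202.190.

Prefixes containing 143.175.202.190:
  140.0.0.0/6 (140.0.0.0 - 143.255.255.255)
  143.172.0.0/14 (143.172.0.0 - 143.175.255.255)
  143.175.200.0/21 (143.175.200.0 - 143.175.207.255)
Total matching entries: 3.

3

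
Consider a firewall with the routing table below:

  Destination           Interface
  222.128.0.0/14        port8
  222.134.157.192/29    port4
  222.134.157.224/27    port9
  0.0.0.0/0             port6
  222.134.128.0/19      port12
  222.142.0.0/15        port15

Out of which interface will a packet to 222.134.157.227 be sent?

Routes whose prefix contains 222.134.157.227:
  0.0.0.0/0 (default, matches everything) -> port6
  222.134.128.0/19 (222.134.128.0 - 222.134.159.255) -> port12
  222.134.157.224/27 (222.134.157.224 - 222.134.157.255) -> port9
More-specific entries that do NOT match:
  222.134.157.192/29 (222.134.157.192 - 222.134.157.199) does not contain 222.134.157.227
Longest matching prefix is /27 -> interface port9.

port9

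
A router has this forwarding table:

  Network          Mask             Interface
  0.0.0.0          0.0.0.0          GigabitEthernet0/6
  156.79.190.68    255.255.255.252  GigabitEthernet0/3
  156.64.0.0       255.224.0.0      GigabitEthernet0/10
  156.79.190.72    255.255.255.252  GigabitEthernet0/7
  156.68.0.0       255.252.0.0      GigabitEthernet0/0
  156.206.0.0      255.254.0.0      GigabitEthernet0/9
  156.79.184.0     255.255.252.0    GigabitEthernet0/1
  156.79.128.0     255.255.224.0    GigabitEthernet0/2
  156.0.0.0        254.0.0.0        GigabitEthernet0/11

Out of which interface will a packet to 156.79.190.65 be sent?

Routes whose prefix contains 156.79.190.65:
  0.0.0.0/0 (default, matches everything) -> GigabitEthernet0/6
  156.0.0.0/7 (156.0.0.0 - 157.255.255.255) -> GigabitEthernet0/11
  156.64.0.0/11 (156.64.0.0 - 156.95.255.255) -> GigabitEthernet0/10
More-specific entries that do NOT match:
  156.79.190.68/30 (156.79.190.68 - 156.79.190.71) does not contain 156.79.190.65
  156.79.190.72/30 (156.79.190.72 - 156.79.190.75) does not contain 156.79.190.65
  156.79.184.0/22 (156.79.184.0 - 156.79.187.255) does not contain 156.79.190.65
  156.79.128.0/19 (156.79.128.0 - 156.79.159.255) does not contain 156.79.190.65
  156.206.0.0/15 (156.206.0.0 - 156.207.255.255) does not contain 156.79.190.65
  156.68.0.0/14 (156.68.0.0 - 156.71.255.255) does not contain 156.79.190.65
Longest matching prefix is /11 -> interface GigabitEthernet0/10.

GigabitEthernet0/10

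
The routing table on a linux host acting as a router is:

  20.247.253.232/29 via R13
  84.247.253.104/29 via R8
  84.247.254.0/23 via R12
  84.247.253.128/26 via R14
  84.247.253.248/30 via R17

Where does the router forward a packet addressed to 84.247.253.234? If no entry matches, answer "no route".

No entry's prefix contains 84.247.253.234; there is no default route.

no route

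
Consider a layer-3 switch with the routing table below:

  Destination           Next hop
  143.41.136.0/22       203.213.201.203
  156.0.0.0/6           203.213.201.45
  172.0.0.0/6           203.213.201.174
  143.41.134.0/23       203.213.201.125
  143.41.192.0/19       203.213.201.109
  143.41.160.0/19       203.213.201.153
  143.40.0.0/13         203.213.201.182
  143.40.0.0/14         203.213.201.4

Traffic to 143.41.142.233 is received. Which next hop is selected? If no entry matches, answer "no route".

203.213.201.4

Routes whose prefix contains 143.41.142.233:
  143.40.0.0/13 (143.40.0.0 - 143.47.255.255) -> 203.213.201.182
  143.40.0.0/14 (143.40.0.0 - 143.43.255.255) -> 203.213.201.4
More-specific entries that do NOT match:
  143.41.134.0/23 (143.41.134.0 - 143.41.135.255) does not contain 143.41.142.233
  143.41.136.0/22 (143.41.136.0 - 143.41.139.255) does not contain 143.41.142.233
  143.41.192.0/19 (143.41.192.0 - 143.41.223.255) does not contain 143.41.142.233
  143.41.160.0/19 (143.41.160.0 - 143.41.191.255) does not contain 143.41.142.233
Longest matching prefix is /14 -> next hop 203.213.201.4.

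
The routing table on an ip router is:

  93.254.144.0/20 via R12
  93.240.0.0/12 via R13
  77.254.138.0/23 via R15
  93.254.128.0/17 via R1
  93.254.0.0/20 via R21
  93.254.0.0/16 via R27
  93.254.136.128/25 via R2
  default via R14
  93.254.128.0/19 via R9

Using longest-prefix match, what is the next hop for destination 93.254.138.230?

R9

Routes whose prefix contains 93.254.138.230:
  0.0.0.0/0 (default, matches everything) -> R14
  93.240.0.0/12 (93.240.0.0 - 93.255.255.255) -> R13
  93.254.0.0/16 (93.254.0.0 - 93.254.255.255) -> R27
  93.254.128.0/17 (93.254.128.0 - 93.254.255.255) -> R1
  93.254.128.0/19 (93.254.128.0 - 93.254.159.255) -> R9
More-specific entries that do NOT match:
  93.254.136.128/25 (93.254.136.128 - 93.254.136.255) does not contain 93.254.138.230
  77.254.138.0/23 (77.254.138.0 - 77.254.139.255) does not contain 93.254.138.230
  93.254.144.0/20 (93.254.144.0 - 93.254.159.255) does not contain 93.254.138.230
  93.254.0.0/20 (93.254.0.0 - 93.254.15.255) does not contain 93.254.138.230
Longest matching prefix is /19 -> next hop R9.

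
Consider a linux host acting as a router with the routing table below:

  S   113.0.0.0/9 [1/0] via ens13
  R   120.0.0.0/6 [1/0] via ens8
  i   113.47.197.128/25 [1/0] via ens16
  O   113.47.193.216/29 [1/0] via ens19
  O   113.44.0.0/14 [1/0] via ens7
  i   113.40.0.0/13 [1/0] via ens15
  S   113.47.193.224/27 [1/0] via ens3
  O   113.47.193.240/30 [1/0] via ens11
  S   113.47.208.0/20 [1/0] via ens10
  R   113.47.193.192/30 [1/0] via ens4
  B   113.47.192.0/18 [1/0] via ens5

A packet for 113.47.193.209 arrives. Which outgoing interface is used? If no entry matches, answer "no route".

ens5

Routes whose prefix contains 113.47.193.209:
  113.0.0.0/9 (113.0.0.0 - 113.127.255.255) -> ens13
  113.40.0.0/13 (113.40.0.0 - 113.47.255.255) -> ens15
  113.44.0.0/14 (113.44.0.0 - 113.47.255.255) -> ens7
  113.47.192.0/18 (113.47.192.0 - 113.47.255.255) -> ens5
More-specific entries that do NOT match:
  113.47.193.240/30 (113.47.193.240 - 113.47.193.243) does not contain 113.47.193.209
  113.47.193.192/30 (113.47.193.192 - 113.47.193.195) does not contain 113.47.193.209
  113.47.193.216/29 (113.47.193.216 - 113.47.193.223) does not contain 113.47.193.209
  113.47.193.224/27 (113.47.193.224 - 113.47.193.255) does not contain 113.47.193.209
  113.47.197.128/25 (113.47.197.128 - 113.47.197.255) does not contain 113.47.193.209
  113.47.208.0/20 (113.47.208.0 - 113.47.223.255) does not contain 113.47.193.209
Longest matching prefix is /18 -> interface ens5.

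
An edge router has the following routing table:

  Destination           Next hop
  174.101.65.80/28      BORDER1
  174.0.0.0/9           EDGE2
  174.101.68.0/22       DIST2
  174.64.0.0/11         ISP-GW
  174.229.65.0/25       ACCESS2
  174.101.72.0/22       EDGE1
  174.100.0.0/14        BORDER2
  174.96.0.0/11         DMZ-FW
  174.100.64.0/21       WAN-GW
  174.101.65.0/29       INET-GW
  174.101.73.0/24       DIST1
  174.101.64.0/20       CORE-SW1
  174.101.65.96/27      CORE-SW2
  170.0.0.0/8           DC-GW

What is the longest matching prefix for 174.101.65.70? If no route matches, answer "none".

174.101.64.0/20

Entries matching 174.101.65.70:
  174.0.0.0/9 (174.0.0.0 - 174.127.255.255)
  174.96.0.0/11 (174.96.0.0 - 174.127.255.255)
  174.100.0.0/14 (174.100.0.0 - 174.103.255.255)
  174.101.64.0/20 (174.101.64.0 - 174.101.79.255)
Most specific is 174.101.64.0/20.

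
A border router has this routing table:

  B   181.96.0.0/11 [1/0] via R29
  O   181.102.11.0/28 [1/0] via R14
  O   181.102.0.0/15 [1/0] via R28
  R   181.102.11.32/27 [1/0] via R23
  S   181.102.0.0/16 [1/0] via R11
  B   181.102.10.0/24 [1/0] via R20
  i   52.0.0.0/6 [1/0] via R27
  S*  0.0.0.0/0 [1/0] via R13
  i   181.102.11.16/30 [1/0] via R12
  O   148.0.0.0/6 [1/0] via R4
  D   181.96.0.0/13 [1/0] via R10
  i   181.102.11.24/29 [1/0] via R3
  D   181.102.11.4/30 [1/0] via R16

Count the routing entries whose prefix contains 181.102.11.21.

5

Prefixes containing 181.102.11.21:
  0.0.0.0/0 (default, matches everything)
  181.96.0.0/11 (181.96.0.0 - 181.127.255.255)
  181.96.0.0/13 (181.96.0.0 - 181.103.255.255)
  181.102.0.0/15 (181.102.0.0 - 181.103.255.255)
  181.102.0.0/16 (181.102.0.0 - 181.102.255.255)
Total matching entries: 5.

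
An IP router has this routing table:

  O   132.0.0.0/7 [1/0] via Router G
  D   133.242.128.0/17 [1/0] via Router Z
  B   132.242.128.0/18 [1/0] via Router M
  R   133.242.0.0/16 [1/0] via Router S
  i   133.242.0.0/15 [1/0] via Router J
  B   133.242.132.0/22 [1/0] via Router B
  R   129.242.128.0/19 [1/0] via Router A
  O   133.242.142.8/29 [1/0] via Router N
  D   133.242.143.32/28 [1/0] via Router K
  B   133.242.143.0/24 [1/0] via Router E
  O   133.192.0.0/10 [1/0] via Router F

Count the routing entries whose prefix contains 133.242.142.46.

5

Prefixes containing 133.242.142.46:
  132.0.0.0/7 (132.0.0.0 - 133.255.255.255)
  133.192.0.0/10 (133.192.0.0 - 133.255.255.255)
  133.242.0.0/15 (133.242.0.0 - 133.243.255.255)
  133.242.0.0/16 (133.242.0.0 - 133.242.255.255)
  133.242.128.0/17 (133.242.128.0 - 133.242.255.255)
Total matching entries: 5.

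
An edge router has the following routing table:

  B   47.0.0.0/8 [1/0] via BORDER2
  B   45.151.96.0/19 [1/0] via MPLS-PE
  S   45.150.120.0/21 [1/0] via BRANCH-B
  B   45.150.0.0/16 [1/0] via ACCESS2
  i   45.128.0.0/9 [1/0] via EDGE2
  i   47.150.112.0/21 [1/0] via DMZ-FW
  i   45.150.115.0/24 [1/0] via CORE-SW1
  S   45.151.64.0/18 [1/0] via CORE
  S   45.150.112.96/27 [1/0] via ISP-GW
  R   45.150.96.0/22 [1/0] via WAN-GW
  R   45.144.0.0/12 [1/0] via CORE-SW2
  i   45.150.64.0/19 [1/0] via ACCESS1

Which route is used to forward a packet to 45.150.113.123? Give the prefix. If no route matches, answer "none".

45.150.0.0/16

Entries matching 45.150.113.123:
  45.128.0.0/9 (45.128.0.0 - 45.255.255.255)
  45.144.0.0/12 (45.144.0.0 - 45.159.255.255)
  45.150.0.0/16 (45.150.0.0 - 45.150.255.255)
Most specific is 45.150.0.0/16.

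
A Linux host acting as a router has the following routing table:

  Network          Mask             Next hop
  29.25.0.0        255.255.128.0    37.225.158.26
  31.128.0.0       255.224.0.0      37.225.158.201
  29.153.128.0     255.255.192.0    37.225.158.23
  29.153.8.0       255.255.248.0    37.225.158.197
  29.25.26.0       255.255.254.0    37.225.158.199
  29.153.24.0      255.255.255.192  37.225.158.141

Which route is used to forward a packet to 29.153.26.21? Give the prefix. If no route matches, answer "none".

29.153.26.21 is outside every listed prefix and there is no default route.

none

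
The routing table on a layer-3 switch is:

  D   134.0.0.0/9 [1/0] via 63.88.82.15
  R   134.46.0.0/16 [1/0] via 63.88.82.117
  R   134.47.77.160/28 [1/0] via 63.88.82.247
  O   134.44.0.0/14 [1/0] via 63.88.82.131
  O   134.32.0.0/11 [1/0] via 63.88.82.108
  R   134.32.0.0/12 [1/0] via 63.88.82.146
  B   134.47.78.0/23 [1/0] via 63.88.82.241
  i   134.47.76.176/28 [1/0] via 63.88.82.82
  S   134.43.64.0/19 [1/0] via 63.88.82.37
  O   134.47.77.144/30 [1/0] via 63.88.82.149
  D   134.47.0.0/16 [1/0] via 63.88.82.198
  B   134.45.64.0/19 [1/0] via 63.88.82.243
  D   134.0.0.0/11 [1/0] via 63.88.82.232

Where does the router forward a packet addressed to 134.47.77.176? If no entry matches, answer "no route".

63.88.82.198

Routes whose prefix contains 134.47.77.176:
  134.0.0.0/9 (134.0.0.0 - 134.127.255.255) -> 63.88.82.15
  134.32.0.0/11 (134.32.0.0 - 134.63.255.255) -> 63.88.82.108
  134.32.0.0/12 (134.32.0.0 - 134.47.255.255) -> 63.88.82.146
  134.44.0.0/14 (134.44.0.0 - 134.47.255.255) -> 63.88.82.131
  134.47.0.0/16 (134.47.0.0 - 134.47.255.255) -> 63.88.82.198
More-specific entries that do NOT match:
  134.47.77.144/30 (134.47.77.144 - 134.47.77.147) does not contain 134.47.77.176
  134.47.77.160/28 (134.47.77.160 - 134.47.77.175) does not contain 134.47.77.176
  134.47.76.176/28 (134.47.76.176 - 134.47.76.191) does not contain 134.47.77.176
  134.47.78.0/23 (134.47.78.0 - 134.47.79.255) does not contain 134.47.77.176
  134.43.64.0/19 (134.43.64.0 - 134.43.95.255) does not contain 134.47.77.176
  134.45.64.0/19 (134.45.64.0 - 134.45.95.255) does not contain 134.47.77.176
Longest matching prefix is /16 -> next hop 63.88.82.198.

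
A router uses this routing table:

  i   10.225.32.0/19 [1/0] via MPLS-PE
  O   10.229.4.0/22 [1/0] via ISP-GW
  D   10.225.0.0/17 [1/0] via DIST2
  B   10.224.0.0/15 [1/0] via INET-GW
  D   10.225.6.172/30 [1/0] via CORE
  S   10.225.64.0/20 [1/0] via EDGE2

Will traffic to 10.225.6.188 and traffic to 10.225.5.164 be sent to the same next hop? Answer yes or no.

10.225.6.188: longest match 10.225.0.0/17 -> DIST2
10.225.5.164: longest match 10.225.0.0/17 -> DIST2

yes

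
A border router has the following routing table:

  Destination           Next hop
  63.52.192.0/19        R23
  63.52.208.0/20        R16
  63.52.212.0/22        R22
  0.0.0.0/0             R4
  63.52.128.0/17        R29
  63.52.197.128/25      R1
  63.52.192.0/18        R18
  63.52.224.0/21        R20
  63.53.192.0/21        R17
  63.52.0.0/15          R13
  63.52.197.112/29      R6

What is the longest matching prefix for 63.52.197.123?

Entries matching 63.52.197.123:
  0.0.0.0/0 (default, matches everything)
  63.52.0.0/15 (63.52.0.0 - 63.53.255.255)
  63.52.128.0/17 (63.52.128.0 - 63.52.255.255)
  63.52.192.0/18 (63.52.192.0 - 63.52.255.255)
  63.52.192.0/19 (63.52.192.0 - 63.52.223.255)
Most specific is 63.52.192.0/19.

63.52.192.0/19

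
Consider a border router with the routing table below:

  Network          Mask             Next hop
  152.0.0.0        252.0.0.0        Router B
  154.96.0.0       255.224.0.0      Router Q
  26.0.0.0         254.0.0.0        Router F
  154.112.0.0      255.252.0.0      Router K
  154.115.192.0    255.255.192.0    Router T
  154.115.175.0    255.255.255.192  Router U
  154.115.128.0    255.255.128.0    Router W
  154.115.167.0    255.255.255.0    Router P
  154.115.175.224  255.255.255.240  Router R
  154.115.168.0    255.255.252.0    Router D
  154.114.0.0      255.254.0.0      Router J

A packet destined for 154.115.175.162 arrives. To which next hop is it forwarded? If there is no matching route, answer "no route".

Routes whose prefix contains 154.115.175.162:
  152.0.0.0/6 (152.0.0.0 - 155.255.255.255) -> Router B
  154.96.0.0/11 (154.96.0.0 - 154.127.255.255) -> Router Q
  154.112.0.0/14 (154.112.0.0 - 154.115.255.255) -> Router K
  154.114.0.0/15 (154.114.0.0 - 154.115.255.255) -> Router J
  154.115.128.0/17 (154.115.128.0 - 154.115.255.255) -> Router W
More-specific entries that do NOT match:
  154.115.175.224/28 (154.115.175.224 - 154.115.175.239) does not contain 154.115.175.162
  154.115.175.0/26 (154.115.175.0 - 154.115.175.63) does not contain 154.115.175.162
  154.115.167.0/24 (154.115.167.0 - 154.115.167.255) does not contain 154.115.175.162
  154.115.168.0/22 (154.115.168.0 - 154.115.171.255) does not contain 154.115.175.162
  154.115.192.0/18 (154.115.192.0 - 154.115.255.255) does not contain 154.115.175.162
Longest matching prefix is /17 -> next hop Router W.

Router W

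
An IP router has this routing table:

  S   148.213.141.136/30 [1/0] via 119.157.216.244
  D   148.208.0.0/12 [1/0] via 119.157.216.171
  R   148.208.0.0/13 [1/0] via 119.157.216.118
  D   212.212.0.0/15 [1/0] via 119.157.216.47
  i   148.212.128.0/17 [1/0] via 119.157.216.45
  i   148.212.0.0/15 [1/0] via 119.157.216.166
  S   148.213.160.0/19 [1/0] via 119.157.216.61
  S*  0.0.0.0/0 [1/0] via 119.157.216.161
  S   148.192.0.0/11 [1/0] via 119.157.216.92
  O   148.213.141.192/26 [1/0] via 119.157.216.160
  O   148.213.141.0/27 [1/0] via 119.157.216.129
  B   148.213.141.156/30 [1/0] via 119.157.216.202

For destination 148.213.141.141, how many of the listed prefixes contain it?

5

Prefixes containing 148.213.141.141:
  0.0.0.0/0 (default, matches everything)
  148.192.0.0/11 (148.192.0.0 - 148.223.255.255)
  148.208.0.0/12 (148.208.0.0 - 148.223.255.255)
  148.208.0.0/13 (148.208.0.0 - 148.215.255.255)
  148.212.0.0/15 (148.212.0.0 - 148.213.255.255)
Total matching entries: 5.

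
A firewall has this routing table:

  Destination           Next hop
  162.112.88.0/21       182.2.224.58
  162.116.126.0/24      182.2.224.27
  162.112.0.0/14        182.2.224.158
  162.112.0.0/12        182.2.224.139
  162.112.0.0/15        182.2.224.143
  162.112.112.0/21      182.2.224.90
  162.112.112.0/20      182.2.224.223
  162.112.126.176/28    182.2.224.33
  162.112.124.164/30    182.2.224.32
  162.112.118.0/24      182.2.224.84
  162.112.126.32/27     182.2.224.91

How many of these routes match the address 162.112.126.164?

4

Prefixes containing 162.112.126.164:
  162.112.0.0/12 (162.112.0.0 - 162.127.255.255)
  162.112.0.0/14 (162.112.0.0 - 162.115.255.255)
  162.112.0.0/15 (162.112.0.0 - 162.113.255.255)
  162.112.112.0/20 (162.112.112.0 - 162.112.127.255)
Total matching entries: 4.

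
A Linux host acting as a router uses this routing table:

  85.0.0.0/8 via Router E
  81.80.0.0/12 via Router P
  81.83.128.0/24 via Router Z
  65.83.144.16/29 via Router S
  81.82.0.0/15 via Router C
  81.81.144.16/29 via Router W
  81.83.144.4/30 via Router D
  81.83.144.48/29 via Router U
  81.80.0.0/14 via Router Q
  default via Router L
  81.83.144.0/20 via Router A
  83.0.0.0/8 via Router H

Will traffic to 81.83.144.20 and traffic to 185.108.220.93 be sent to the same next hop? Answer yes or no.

no

81.83.144.20: longest match 81.83.144.0/20 -> Router A
185.108.220.93: longest match 0.0.0.0/0 -> Router L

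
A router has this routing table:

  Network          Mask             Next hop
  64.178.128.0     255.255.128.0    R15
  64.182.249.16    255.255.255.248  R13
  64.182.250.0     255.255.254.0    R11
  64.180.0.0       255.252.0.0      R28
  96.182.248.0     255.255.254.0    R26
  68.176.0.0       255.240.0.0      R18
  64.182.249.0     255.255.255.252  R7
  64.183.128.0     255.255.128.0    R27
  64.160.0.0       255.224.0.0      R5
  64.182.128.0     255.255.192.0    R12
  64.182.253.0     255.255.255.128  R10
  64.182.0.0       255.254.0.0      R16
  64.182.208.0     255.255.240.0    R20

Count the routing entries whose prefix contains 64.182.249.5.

3

Prefixes containing 64.182.249.5:
  64.160.0.0/11 (64.160.0.0 - 64.191.255.255)
  64.180.0.0/14 (64.180.0.0 - 64.183.255.255)
  64.182.0.0/15 (64.182.0.0 - 64.183.255.255)
Total matching entries: 3.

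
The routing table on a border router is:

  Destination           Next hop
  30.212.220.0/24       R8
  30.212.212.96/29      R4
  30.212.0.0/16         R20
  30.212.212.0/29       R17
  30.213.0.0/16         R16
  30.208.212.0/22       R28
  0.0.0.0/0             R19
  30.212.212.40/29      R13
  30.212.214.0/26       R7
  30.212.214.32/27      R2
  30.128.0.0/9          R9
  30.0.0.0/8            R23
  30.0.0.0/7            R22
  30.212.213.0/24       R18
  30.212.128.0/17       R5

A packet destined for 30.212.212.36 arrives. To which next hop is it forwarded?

Routes whose prefix contains 30.212.212.36:
  0.0.0.0/0 (default, matches everything) -> R19
  30.0.0.0/7 (30.0.0.0 - 31.255.255.255) -> R22
  30.0.0.0/8 (30.0.0.0 - 30.255.255.255) -> R23
  30.128.0.0/9 (30.128.0.0 - 30.255.255.255) -> R9
  30.212.0.0/16 (30.212.0.0 - 30.212.255.255) -> R20
  30.212.128.0/17 (30.212.128.0 - 30.212.255.255) -> R5
More-specific entries that do NOT match:
  30.212.212.96/29 (30.212.212.96 - 30.212.212.103) does not contain 30.212.212.36
  30.212.212.0/29 (30.212.212.0 - 30.212.212.7) does not contain 30.212.212.36
  30.212.212.40/29 (30.212.212.40 - 30.212.212.47) does not contain 30.212.212.36
  30.212.214.32/27 (30.212.214.32 - 30.212.214.63) does not contain 30.212.212.36
  30.212.214.0/26 (30.212.214.0 - 30.212.214.63) does not contain 30.212.212.36
  30.212.220.0/24 (30.212.220.0 - 30.212.220.255) does not contain 30.212.212.36
  30.212.213.0/24 (30.212.213.0 - 30.212.213.255) does not contain 30.212.212.36
  30.208.212.0/22 (30.208.212.0 - 30.208.215.255) does not contain 30.212.212.36
Longest matching prefix is /17 -> next hop R5.

R5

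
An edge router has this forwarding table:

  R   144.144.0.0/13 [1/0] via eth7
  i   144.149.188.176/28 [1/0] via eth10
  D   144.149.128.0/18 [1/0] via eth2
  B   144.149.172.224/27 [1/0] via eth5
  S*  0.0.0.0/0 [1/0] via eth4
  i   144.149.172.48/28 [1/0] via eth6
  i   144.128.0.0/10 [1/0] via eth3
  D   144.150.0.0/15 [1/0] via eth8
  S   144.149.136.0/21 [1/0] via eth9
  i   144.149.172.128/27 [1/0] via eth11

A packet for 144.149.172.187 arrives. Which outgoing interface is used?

Routes whose prefix contains 144.149.172.187:
  0.0.0.0/0 (default, matches everything) -> eth4
  144.128.0.0/10 (144.128.0.0 - 144.191.255.255) -> eth3
  144.144.0.0/13 (144.144.0.0 - 144.151.255.255) -> eth7
  144.149.128.0/18 (144.149.128.0 - 144.149.191.255) -> eth2
More-specific entries that do NOT match:
  144.149.188.176/28 (144.149.188.176 - 144.149.188.191) does not contain 144.149.172.187
  144.149.172.48/28 (144.149.172.48 - 144.149.172.63) does not contain 144.149.172.187
  144.149.172.224/27 (144.149.172.224 - 144.149.172.255) does not contain 144.149.172.187
  144.149.172.128/27 (144.149.172.128 - 144.149.172.159) does not contain 144.149.172.187
  144.149.136.0/21 (144.149.136.0 - 144.149.143.255) does not contain 144.149.172.187
Longest matching prefix is /18 -> interface eth2.

eth2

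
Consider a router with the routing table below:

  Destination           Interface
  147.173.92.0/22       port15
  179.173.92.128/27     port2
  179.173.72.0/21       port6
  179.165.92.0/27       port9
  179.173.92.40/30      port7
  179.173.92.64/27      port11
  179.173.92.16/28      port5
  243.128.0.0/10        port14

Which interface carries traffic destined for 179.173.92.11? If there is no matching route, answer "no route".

No entry's prefix contains 179.173.92.11; there is no default route.

no route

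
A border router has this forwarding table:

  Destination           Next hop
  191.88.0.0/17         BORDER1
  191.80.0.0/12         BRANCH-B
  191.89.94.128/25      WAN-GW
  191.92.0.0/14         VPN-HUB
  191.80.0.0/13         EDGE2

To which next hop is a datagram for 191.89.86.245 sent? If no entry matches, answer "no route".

BRANCH-B

Routes whose prefix contains 191.89.86.245:
  191.80.0.0/12 (191.80.0.0 - 191.95.255.255) -> BRANCH-B
More-specific entries that do NOT match:
  191.89.94.128/25 (191.89.94.128 - 191.89.94.255) does not contain 191.89.86.245
  191.88.0.0/17 (191.88.0.0 - 191.88.127.255) does not contain 191.89.86.245
  191.92.0.0/14 (191.92.0.0 - 191.95.255.255) does not contain 191.89.86.245
  191.80.0.0/13 (191.80.0.0 - 191.87.255.255) does not contain 191.89.86.245
Longest matching prefix is /12 -> next hop BRANCH-B.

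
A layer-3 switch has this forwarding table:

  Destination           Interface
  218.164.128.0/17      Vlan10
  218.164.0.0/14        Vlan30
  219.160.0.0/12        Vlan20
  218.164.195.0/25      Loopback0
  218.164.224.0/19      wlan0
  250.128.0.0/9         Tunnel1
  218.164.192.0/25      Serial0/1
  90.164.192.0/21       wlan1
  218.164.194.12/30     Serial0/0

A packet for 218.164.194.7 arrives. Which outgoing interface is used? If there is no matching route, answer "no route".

Routes whose prefix contains 218.164.194.7:
  218.164.0.0/14 (218.164.0.0 - 218.167.255.255) -> Vlan30
  218.164.128.0/17 (218.164.128.0 - 218.164.255.255) -> Vlan10
More-specific entries that do NOT match:
  218.164.194.12/30 (218.164.194.12 - 218.164.194.15) does not contain 218.164.194.7
  218.164.195.0/25 (218.164.195.0 - 218.164.195.127) does not contain 218.164.194.7
  218.164.192.0/25 (218.164.192.0 - 218.164.192.127) does not contain 218.164.194.7
  90.164.192.0/21 (90.164.192.0 - 90.164.199.255) does not contain 218.164.194.7
  218.164.224.0/19 (218.164.224.0 - 218.164.255.255) does not contain 218.164.194.7
Longest matching prefix is /17 -> interface Vlan10.

Vlan10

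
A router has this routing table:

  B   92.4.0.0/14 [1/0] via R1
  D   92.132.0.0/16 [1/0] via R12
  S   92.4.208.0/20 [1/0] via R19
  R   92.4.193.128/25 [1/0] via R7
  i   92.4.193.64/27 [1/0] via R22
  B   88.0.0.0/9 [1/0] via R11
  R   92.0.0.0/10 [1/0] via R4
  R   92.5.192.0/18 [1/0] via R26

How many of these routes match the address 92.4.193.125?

Prefixes containing 92.4.193.125:
  92.0.0.0/10 (92.0.0.0 - 92.63.255.255)
  92.4.0.0/14 (92.4.0.0 - 92.7.255.255)
Total matching entries: 2.

2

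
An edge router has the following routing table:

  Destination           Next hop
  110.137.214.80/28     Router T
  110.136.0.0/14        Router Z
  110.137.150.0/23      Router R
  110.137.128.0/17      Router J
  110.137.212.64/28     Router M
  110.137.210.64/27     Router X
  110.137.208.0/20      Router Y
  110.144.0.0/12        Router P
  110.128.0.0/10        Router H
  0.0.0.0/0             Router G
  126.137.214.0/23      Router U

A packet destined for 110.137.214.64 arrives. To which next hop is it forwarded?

Router Y

Routes whose prefix contains 110.137.214.64:
  0.0.0.0/0 (default, matches everything) -> Router G
  110.128.0.0/10 (110.128.0.0 - 110.191.255.255) -> Router H
  110.136.0.0/14 (110.136.0.0 - 110.139.255.255) -> Router Z
  110.137.128.0/17 (110.137.128.0 - 110.137.255.255) -> Router J
  110.137.208.0/20 (110.137.208.0 - 110.137.223.255) -> Router Y
More-specific entries that do NOT match:
  110.137.214.80/28 (110.137.214.80 - 110.137.214.95) does not contain 110.137.214.64
  110.137.212.64/28 (110.137.212.64 - 110.137.212.79) does not contain 110.137.214.64
  110.137.210.64/27 (110.137.210.64 - 110.137.210.95) does not contain 110.137.214.64
  110.137.150.0/23 (110.137.150.0 - 110.137.151.255) does not contain 110.137.214.64
  126.137.214.0/23 (126.137.214.0 - 126.137.215.255) does not contain 110.137.214.64
Longest matching prefix is /20 -> next hop Router Y.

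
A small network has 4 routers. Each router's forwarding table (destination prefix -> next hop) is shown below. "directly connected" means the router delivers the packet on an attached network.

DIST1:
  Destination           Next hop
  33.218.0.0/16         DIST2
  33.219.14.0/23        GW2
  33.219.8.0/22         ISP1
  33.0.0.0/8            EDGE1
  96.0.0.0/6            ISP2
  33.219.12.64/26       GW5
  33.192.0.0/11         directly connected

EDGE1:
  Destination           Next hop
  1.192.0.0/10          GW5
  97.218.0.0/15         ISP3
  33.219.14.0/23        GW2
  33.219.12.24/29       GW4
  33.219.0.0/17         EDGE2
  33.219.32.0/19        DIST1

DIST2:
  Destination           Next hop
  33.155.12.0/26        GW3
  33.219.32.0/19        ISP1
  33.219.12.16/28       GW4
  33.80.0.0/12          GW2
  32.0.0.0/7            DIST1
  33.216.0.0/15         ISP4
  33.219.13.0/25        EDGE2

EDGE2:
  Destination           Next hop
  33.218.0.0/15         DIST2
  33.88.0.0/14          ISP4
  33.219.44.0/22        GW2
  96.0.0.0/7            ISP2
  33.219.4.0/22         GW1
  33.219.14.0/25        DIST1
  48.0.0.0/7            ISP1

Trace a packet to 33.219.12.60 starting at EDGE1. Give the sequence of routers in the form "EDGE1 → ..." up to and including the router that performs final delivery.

At EDGE1: longest match for 33.219.12.60 is 33.219.0.0/17 -> EDGE2
At EDGE2: longest match for 33.219.12.60 is 33.218.0.0/15 -> DIST2
At DIST2: longest match for 33.219.12.60 is 32.0.0.0/7 -> DIST1
At DIST1: longest match for 33.219.12.60 is 33.192.0.0/11 -> directly connected

EDGE1 → EDGE2 → DIST2 → DIST1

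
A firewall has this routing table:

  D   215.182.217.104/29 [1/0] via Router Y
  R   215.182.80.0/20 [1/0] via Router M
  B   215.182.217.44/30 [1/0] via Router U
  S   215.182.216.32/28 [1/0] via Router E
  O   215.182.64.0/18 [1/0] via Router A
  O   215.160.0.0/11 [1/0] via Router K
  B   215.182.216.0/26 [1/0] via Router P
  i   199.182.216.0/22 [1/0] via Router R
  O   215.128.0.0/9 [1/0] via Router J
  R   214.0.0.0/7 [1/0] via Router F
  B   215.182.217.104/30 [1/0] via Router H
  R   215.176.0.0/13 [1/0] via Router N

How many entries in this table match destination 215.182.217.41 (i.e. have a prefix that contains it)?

4

Prefixes containing 215.182.217.41:
  214.0.0.0/7 (214.0.0.0 - 215.255.255.255)
  215.128.0.0/9 (215.128.0.0 - 215.255.255.255)
  215.160.0.0/11 (215.160.0.0 - 215.191.255.255)
  215.176.0.0/13 (215.176.0.0 - 215.183.255.255)
Total matching entries: 4.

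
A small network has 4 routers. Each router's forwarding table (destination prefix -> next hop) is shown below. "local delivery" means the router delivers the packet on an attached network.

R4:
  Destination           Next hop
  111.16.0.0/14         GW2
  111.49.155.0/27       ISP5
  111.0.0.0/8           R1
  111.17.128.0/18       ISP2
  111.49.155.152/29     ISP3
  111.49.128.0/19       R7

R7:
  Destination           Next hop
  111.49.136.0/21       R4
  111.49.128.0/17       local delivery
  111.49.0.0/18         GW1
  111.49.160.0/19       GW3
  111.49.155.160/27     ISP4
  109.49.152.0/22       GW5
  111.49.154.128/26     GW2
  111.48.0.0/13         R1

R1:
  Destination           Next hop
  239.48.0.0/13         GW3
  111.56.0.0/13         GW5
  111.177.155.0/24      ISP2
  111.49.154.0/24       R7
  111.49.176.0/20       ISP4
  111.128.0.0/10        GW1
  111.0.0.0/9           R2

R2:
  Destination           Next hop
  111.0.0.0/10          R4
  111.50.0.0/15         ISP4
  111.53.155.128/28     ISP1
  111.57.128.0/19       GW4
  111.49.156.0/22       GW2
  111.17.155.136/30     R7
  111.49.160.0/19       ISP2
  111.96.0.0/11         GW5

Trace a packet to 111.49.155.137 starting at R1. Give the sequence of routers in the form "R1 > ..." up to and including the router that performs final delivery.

R1 > R2 > R4 > R7

At R1: longest match for 111.49.155.137 is 111.0.0.0/9 -> R2
At R2: longest match for 111.49.155.137 is 111.0.0.0/10 -> R4
At R4: longest match for 111.49.155.137 is 111.49.128.0/19 -> R7
At R7: longest match for 111.49.155.137 is 111.49.128.0/17 -> local delivery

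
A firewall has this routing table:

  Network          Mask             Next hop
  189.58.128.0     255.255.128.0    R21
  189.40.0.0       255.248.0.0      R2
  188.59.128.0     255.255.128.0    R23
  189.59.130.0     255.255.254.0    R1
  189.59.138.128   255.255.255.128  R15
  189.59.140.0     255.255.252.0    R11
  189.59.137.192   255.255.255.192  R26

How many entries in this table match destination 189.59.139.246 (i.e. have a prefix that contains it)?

0

No listed prefix contains 189.59.139.246.
Total matching entries: 0.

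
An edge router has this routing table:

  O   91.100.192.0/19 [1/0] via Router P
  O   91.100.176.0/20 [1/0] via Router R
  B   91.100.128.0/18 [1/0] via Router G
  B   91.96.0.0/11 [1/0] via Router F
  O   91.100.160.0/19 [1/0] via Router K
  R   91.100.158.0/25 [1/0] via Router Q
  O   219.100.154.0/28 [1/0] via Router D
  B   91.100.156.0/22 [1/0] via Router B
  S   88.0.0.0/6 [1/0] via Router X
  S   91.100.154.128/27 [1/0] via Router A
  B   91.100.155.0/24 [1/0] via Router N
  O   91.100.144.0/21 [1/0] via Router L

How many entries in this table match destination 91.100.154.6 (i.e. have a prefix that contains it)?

3

Prefixes containing 91.100.154.6:
  88.0.0.0/6 (88.0.0.0 - 91.255.255.255)
  91.96.0.0/11 (91.96.0.0 - 91.127.255.255)
  91.100.128.0/18 (91.100.128.0 - 91.100.191.255)
Total matching entries: 3.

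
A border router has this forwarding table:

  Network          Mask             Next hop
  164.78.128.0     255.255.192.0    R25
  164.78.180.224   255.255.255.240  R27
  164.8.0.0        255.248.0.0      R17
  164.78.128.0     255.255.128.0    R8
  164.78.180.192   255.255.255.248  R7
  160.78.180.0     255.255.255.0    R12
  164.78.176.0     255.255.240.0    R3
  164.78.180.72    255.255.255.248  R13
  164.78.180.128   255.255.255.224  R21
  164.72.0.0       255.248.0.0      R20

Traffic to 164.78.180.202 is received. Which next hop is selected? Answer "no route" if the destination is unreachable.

R3

Routes whose prefix contains 164.78.180.202:
  164.72.0.0/13 (164.72.0.0 - 164.79.255.255) -> R20
  164.78.128.0/17 (164.78.128.0 - 164.78.255.255) -> R8
  164.78.128.0/18 (164.78.128.0 - 164.78.191.255) -> R25
  164.78.176.0/20 (164.78.176.0 - 164.78.191.255) -> R3
More-specific entries that do NOT match:
  164.78.180.192/29 (164.78.180.192 - 164.78.180.199) does not contain 164.78.180.202
  164.78.180.72/29 (164.78.180.72 - 164.78.180.79) does not contain 164.78.180.202
  164.78.180.224/28 (164.78.180.224 - 164.78.180.239) does not contain 164.78.180.202
  164.78.180.128/27 (164.78.180.128 - 164.78.180.159) does not contain 164.78.180.202
  160.78.180.0/24 (160.78.180.0 - 160.78.180.255) does not contain 164.78.180.202
Longest matching prefix is /20 -> next hop R3.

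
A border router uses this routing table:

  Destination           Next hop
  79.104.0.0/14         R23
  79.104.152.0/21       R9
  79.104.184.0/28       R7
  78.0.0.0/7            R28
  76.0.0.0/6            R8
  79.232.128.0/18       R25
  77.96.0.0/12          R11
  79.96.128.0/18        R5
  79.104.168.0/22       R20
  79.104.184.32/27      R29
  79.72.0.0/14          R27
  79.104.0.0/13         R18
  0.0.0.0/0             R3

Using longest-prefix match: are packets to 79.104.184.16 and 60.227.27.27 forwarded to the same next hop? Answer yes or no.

79.104.184.16: longest match 79.104.0.0/14 -> R23
60.227.27.27: longest match 0.0.0.0/0 -> R3

no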